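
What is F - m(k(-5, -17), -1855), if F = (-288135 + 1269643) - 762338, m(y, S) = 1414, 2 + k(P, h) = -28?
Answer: 217756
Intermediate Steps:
k(P, h) = -30 (k(P, h) = -2 - 28 = -30)
F = 219170 (F = 981508 - 762338 = 219170)
F - m(k(-5, -17), -1855) = 219170 - 1*1414 = 219170 - 1414 = 217756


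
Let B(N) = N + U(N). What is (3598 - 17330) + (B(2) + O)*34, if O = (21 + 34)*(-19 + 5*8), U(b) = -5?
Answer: 25436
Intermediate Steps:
B(N) = -5 + N (B(N) = N - 5 = -5 + N)
O = 1155 (O = 55*(-19 + 40) = 55*21 = 1155)
(3598 - 17330) + (B(2) + O)*34 = (3598 - 17330) + ((-5 + 2) + 1155)*34 = -13732 + (-3 + 1155)*34 = -13732 + 1152*34 = -13732 + 39168 = 25436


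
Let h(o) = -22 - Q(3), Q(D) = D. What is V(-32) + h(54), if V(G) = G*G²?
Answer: -32793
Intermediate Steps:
V(G) = G³
h(o) = -25 (h(o) = -22 - 1*3 = -22 - 3 = -25)
V(-32) + h(54) = (-32)³ - 25 = -32768 - 25 = -32793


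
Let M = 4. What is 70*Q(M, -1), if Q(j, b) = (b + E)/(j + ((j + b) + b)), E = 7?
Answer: 70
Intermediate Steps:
Q(j, b) = (7 + b)/(2*b + 2*j) (Q(j, b) = (b + 7)/(j + ((j + b) + b)) = (7 + b)/(j + ((b + j) + b)) = (7 + b)/(j + (j + 2*b)) = (7 + b)/(2*b + 2*j))
70*Q(M, -1) = 70*((7 - 1)/(2*(-1 + 4))) = 70*((½)*6/3) = 70*((½)*(⅓)*6) = 70*1 = 70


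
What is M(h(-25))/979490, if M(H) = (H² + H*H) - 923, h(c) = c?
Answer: 327/979490 ≈ 0.00033385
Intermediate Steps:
M(H) = -923 + 2*H² (M(H) = (H² + H²) - 923 = 2*H² - 923 = -923 + 2*H²)
M(h(-25))/979490 = (-923 + 2*(-25)²)/979490 = (-923 + 2*625)*(1/979490) = (-923 + 1250)*(1/979490) = 327*(1/979490) = 327/979490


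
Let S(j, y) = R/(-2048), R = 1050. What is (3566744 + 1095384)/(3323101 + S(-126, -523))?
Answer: 4774019072/3402854899 ≈ 1.4029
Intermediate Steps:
S(j, y) = -525/1024 (S(j, y) = 1050/(-2048) = 1050*(-1/2048) = -525/1024)
(3566744 + 1095384)/(3323101 + S(-126, -523)) = (3566744 + 1095384)/(3323101 - 525/1024) = 4662128/(3402854899/1024) = 4662128*(1024/3402854899) = 4774019072/3402854899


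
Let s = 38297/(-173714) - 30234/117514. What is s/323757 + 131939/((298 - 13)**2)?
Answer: 48444433923365464031/29823651232682173650 ≈ 1.6244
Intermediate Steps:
s = -4876251367/10206913498 (s = 38297*(-1/173714) - 30234*1/117514 = -38297/173714 - 15117/58757 = -4876251367/10206913498 ≈ -0.47774)
s/323757 + 131939/((298 - 13)**2) = -4876251367/10206913498/323757 + 131939/((298 - 13)**2) = -4876251367/10206913498*1/323757 + 131939/(285**2) = -4876251367/3304559693371986 + 131939/81225 = 48444433923365464031/29823651232682173650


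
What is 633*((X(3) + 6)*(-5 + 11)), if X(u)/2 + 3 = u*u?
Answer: 68364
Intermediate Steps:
X(u) = -6 + 2*u² (X(u) = -6 + 2*(u*u) = -6 + 2*u²)
633*((X(3) + 6)*(-5 + 11)) = 633*(((-6 + 2*3²) + 6)*(-5 + 11)) = 633*(((-6 + 2*9) + 6)*6) = 633*(((-6 + 18) + 6)*6) = 633*((12 + 6)*6) = 633*(18*6) = 633*108 = 68364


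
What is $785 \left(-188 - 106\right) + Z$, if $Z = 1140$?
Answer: $-229650$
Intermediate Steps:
$785 \left(-188 - 106\right) + Z = 785 \left(-188 - 106\right) + 1140 = 785 \left(-294\right) + 1140 = -230790 + 1140 = -229650$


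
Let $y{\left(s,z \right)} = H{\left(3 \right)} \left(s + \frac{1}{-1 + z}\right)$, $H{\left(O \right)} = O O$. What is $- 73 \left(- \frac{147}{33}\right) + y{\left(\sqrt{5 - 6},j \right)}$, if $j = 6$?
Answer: $\frac{17984}{55} + 9 i \approx 326.98 + 9.0 i$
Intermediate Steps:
$H{\left(O \right)} = O^{2}$
$y{\left(s,z \right)} = 9 s + \frac{9}{-1 + z}$ ($y{\left(s,z \right)} = 3^{2} \left(s + \frac{1}{-1 + z}\right) = 9 \left(s + \frac{1}{-1 + z}\right) = 9 s + \frac{9}{-1 + z}$)
$- 73 \left(- \frac{147}{33}\right) + y{\left(\sqrt{5 - 6},j \right)} = - 73 \left(- \frac{147}{33}\right) + \frac{9 \left(1 - \sqrt{5 - 6} + \sqrt{5 - 6} \cdot 6\right)}{-1 + 6} = - 73 \left(\left(-147\right) \frac{1}{33}\right) + \frac{9 \left(1 - \sqrt{-1} + \sqrt{-1} \cdot 6\right)}{5} = \left(-73\right) \left(- \frac{49}{11}\right) + 9 \cdot \frac{1}{5} \left(1 - i + i 6\right) = \frac{3577}{11} + 9 \cdot \frac{1}{5} \left(1 - i + 6 i\right) = \frac{3577}{11} + 9 \cdot \frac{1}{5} \left(1 + 5 i\right) = \frac{3577}{11} + \left(\frac{9}{5} + 9 i\right) = \frac{17984}{55} + 9 i$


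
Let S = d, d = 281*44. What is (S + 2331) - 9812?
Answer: 4883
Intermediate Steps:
d = 12364
S = 12364
(S + 2331) - 9812 = (12364 + 2331) - 9812 = 14695 - 9812 = 4883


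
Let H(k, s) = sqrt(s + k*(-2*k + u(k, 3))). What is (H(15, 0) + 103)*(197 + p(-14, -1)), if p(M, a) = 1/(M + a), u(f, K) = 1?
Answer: 304262/15 + 2954*I*sqrt(435)/15 ≈ 20284.0 + 4107.4*I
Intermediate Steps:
H(k, s) = sqrt(s + k*(1 - 2*k)) (H(k, s) = sqrt(s + k*(-2*k + 1)) = sqrt(s + k*(1 - 2*k)))
(H(15, 0) + 103)*(197 + p(-14, -1)) = (sqrt(15 + 0 - 2*15**2) + 103)*(197 + 1/(-14 - 1)) = (sqrt(15 + 0 - 2*225) + 103)*(197 + 1/(-15)) = (sqrt(15 + 0 - 450) + 103)*(197 - 1/15) = (sqrt(-435) + 103)*(2954/15) = (I*sqrt(435) + 103)*(2954/15) = (103 + I*sqrt(435))*(2954/15) = 304262/15 + 2954*I*sqrt(435)/15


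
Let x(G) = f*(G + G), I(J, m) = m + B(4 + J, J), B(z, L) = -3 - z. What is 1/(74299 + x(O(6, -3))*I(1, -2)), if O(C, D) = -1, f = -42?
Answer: 1/73459 ≈ 1.3613e-5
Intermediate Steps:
I(J, m) = -7 + m - J (I(J, m) = m + (-3 - (4 + J)) = m + (-3 + (-4 - J)) = m + (-7 - J) = -7 + m - J)
x(G) = -84*G (x(G) = -42*(G + G) = -84*G)
1/(74299 + x(O(6, -3))*I(1, -2)) = 1/(74299 + (-84*(-1))*(-7 - 2 - 1*1)) = 1/(74299 + 84*(-7 - 2 - 1)) = 1/(74299 + 84*(-10)) = 1/(74299 - 840) = 1/73459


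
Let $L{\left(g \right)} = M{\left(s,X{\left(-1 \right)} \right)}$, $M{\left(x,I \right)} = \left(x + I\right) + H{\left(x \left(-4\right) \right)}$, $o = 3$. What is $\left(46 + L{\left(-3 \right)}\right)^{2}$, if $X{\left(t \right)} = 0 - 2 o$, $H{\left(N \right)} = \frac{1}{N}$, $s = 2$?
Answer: $\frac{112225}{64} \approx 1753.5$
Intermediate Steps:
$X{\left(t \right)} = -6$ ($X{\left(t \right)} = 0 - 6 = -6$)
$M{\left(x,I \right)} = I + x - \frac{1}{4 x}$ ($M{\left(x,I \right)} = \left(x + I\right) + \frac{1}{x \left(-4\right)} = \left(I + x\right) + \frac{1}{\left(-4\right) x} = \left(I + x\right) - \frac{1}{4 x} = I + x - \frac{1}{4 x}$)
$L{\left(g \right)} = - \frac{33}{8}$ ($L{\left(g \right)} = -6 + 2 - \frac{1}{4 \cdot 2} = -6 + 2 - \frac{1}{8} = - \frac{33}{8}$)
$\left(46 + L{\left(-3 \right)}\right)^{2} = \left(46 - \frac{33}{8}\right)^{2} = \left(\frac{335}{8}\right)^{2} = \frac{112225}{64}$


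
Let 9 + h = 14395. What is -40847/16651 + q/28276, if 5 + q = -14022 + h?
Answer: -1149012063/470823676 ≈ -2.4404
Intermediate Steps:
h = 14386 (h = -9 + 14395 = 14386)
q = 359 (q = -5 + (-14022 + 14386) = -5 + 364 = 359)
-40847/16651 + q/28276 = -40847/16651 + 359/28276 = -1149012063/470823676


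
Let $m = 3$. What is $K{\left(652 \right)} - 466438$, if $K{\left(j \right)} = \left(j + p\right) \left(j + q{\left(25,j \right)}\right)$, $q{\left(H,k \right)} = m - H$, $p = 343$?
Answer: $160412$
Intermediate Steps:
$q{\left(H,k \right)} = 3 - H$
$K{\left(j \right)} = \left(-22 + j\right) \left(343 + j\right)$ ($K{\left(j \right)} = \left(j + 343\right) \left(j + \left(3 - 25\right)\right) = \left(343 + j\right) \left(j + \left(3 - 25\right)\right) = \left(343 + j\right) \left(j - 22\right) = \left(343 + j\right) \left(-22 + j\right) = \left(-22 + j\right) \left(343 + j\right)$)
$K{\left(652 \right)} - 466438 = \left(-7546 + 652^{2} + 321 \cdot 652\right) - 466438 = \left(-7546 + 425104 + 209292\right) - 466438 = 626850 - 466438 = 160412$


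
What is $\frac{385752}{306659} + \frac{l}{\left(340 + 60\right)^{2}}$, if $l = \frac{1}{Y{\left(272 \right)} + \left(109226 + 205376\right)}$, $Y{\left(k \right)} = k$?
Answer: $\frac{19434124039986659}{15449431354560000} \approx 1.2579$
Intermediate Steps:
$l = \frac{1}{314874}$ ($l = \frac{1}{272 + \left(109226 + 205376\right)} = \frac{1}{272 + 314602} = \frac{1}{314874} \approx 3.1759 \cdot 10^{-6}$)
$\frac{385752}{306659} + \frac{l}{\left(340 + 60\right)^{2}} = \frac{385752}{306659} + \frac{1}{314874 \left(340 + 60\right)^{2}} = 385752 \cdot \frac{1}{306659} + \frac{1}{314874 \cdot 400^{2}} = \frac{385752}{306659} + \frac{1}{314874 \cdot 160000} = \frac{385752}{306659} + \frac{1}{314874} \cdot \frac{1}{160000} = \frac{385752}{306659} + \frac{1}{50379840000} = \frac{19434124039986659}{15449431354560000}$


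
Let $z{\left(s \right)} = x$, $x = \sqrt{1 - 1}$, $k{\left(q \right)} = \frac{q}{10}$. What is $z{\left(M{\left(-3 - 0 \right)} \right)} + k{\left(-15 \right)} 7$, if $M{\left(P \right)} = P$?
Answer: $- \frac{21}{2} \approx -10.5$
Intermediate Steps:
$k{\left(q \right)} = \frac{q}{10}$ ($k{\left(q \right)} = q \frac{1}{10} = \frac{q}{10}$)
$x = 0$ ($x = \sqrt{0} = 0$)
$z{\left(s \right)} = 0$
$z{\left(M{\left(-3 - 0 \right)} \right)} + k{\left(-15 \right)} 7 = 0 + \frac{1}{10} \left(-15\right) 7 = 0 - \frac{21}{2} = - \frac{21}{2}$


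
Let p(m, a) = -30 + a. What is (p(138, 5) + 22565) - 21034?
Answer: 1506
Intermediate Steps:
(p(138, 5) + 22565) - 21034 = ((-30 + 5) + 22565) - 21034 = (-25 + 22565) - 21034 = 22540 - 21034 = 1506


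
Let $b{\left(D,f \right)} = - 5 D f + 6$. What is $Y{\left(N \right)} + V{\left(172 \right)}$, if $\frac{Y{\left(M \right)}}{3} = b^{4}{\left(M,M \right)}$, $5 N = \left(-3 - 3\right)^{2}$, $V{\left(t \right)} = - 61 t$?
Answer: $\frac{7706473829108}{625} \approx 1.233 \cdot 10^{10}$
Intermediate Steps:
$N = \frac{36}{5}$ ($N = \frac{\left(-3 - 3\right)^{2}}{5} = \frac{\left(-6\right)^{2}}{5} = \frac{1}{5} \cdot 36 = \frac{36}{5} \approx 7.2$)
$b{\left(D,f \right)} = 6 - 5 D f$ ($b{\left(D,f \right)} = - 5 D f + 6 = 6 - 5 D f$)
$Y{\left(M \right)} = 3 \left(6 - 5 M^{2}\right)^{4}$ ($Y{\left(M \right)} = 3 \left(6 - 5 M M\right)^{4} = 3 \left(6 - 5 M^{2}\right)^{4}$)
$Y{\left(N \right)} + V{\left(172 \right)} = 3 \left(-6 + 5 \left(\frac{36}{5}\right)^{2}\right)^{4} - 10492 = 3 \left(-6 + 5 \cdot \frac{1296}{25}\right)^{4} - 10492 = 3 \left(-6 + \frac{1296}{5}\right)^{4} - 10492 = 3 \left(\frac{1266}{5}\right)^{4} - 10492 = 3 \cdot \frac{2568826795536}{625} - 10492 = \frac{7706480386608}{625} - 10492 = \frac{7706473829108}{625}$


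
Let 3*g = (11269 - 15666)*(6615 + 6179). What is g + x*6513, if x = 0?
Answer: -56255218/3 ≈ -1.8752e+7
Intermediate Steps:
g = -56255218/3 (g = ((11269 - 15666)*(6615 + 6179))/3 = (-4397*12794)/3 = (⅓)*(-56255218) = -56255218/3 ≈ -1.8752e+7)
g + x*6513 = -56255218/3 + 0*6513 = -56255218/3 + 0 = -56255218/3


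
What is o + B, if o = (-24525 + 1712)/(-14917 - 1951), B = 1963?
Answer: 33134697/16868 ≈ 1964.4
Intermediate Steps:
o = 22813/16868 (o = -22813/(-16868) = -22813*(-1/16868) = 22813/16868 ≈ 1.3524)
o + B = 22813/16868 + 1963 = 33134697/16868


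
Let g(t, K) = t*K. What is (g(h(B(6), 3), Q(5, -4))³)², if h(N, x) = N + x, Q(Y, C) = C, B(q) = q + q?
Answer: 46656000000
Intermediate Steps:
B(q) = 2*q
g(t, K) = K*t
(g(h(B(6), 3), Q(5, -4))³)² = ((-4*(2*6 + 3))³)² = ((-4*(12 + 3))³)² = ((-4*15)³)² = ((-60)³)² = (-216000)² = 46656000000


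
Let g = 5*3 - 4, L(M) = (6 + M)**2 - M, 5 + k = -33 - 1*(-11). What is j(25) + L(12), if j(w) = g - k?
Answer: 350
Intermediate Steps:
k = -27 (k = -5 + (-33 - 1*(-11)) = -5 + (-33 + 11) = -5 - 22 = -27)
g = 11 (g = 15 - 4 = 11)
j(w) = 38 (j(w) = 11 - 1*(-27) = 11 + 27 = 38)
j(25) + L(12) = 38 + ((6 + 12)**2 - 1*12) = 38 + (18**2 - 12) = 38 + (324 - 12) = 38 + 312 = 350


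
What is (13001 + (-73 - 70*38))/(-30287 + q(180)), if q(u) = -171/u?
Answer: -205360/605759 ≈ -0.33901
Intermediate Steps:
(13001 + (-73 - 70*38))/(-30287 + q(180)) = (13001 + (-73 - 70*38))/(-30287 - 171/180) = (13001 + (-73 - 2660))/(-30287 - 171*1/180) = (13001 - 2733)/(-30287 - 19/20) = 10268/(-605759/20) = 10268*(-20/605759) = -205360/605759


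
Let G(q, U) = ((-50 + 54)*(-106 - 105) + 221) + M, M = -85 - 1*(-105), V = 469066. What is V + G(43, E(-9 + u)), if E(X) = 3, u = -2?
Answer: 468463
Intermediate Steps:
M = 20 (M = -85 + 105 = 20)
G(q, U) = -603 (G(q, U) = ((-50 + 54)*(-106 - 105) + 221) + 20 = (4*(-211) + 221) + 20 = (-844 + 221) + 20 = -623 + 20 = -603)
V + G(43, E(-9 + u)) = 469066 - 603 = 468463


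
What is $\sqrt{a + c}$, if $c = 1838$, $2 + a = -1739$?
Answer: $\sqrt{97} \approx 9.8489$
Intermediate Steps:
$a = -1741$ ($a = -2 - 1739 = -1741$)
$\sqrt{a + c} = \sqrt{-1741 + 1838} = \sqrt{97}$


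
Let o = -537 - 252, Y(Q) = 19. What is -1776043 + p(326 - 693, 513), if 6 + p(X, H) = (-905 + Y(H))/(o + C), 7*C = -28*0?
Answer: -1401301775/789 ≈ -1.7760e+6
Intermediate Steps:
o = -789
C = 0 (C = (-28*0)/7 = (1/7)*0 = 0)
p(X, H) = -3848/789 (p(X, H) = -6 + (-905 + 19)/(-789 + 0) = -6 - 886/(-789) = -6 - 886*(-1/789) = -6 + 886/789 = -3848/789)
-1776043 + p(326 - 693, 513) = -1776043 - 3848/789 = -1401301775/789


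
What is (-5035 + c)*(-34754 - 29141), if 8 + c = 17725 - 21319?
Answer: 551861115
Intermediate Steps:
c = -3602 (c = -8 + (17725 - 21319) = -8 - 3594 = -3602)
(-5035 + c)*(-34754 - 29141) = (-5035 - 3602)*(-34754 - 29141) = -8637*(-63895) = 551861115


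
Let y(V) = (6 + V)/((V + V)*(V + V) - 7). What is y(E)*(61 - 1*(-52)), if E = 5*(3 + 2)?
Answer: 3503/2493 ≈ 1.4051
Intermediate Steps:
E = 25 (E = 5*5 = 25)
y(V) = (6 + V)/(-7 + 4*V²) (y(V) = (6 + V)/((2*V)*(2*V) - 7) = (6 + V)/(4*V² - 7) = (6 + V)/(-7 + 4*V²))
y(E)*(61 - 1*(-52)) = ((6 + 25)/(-7 + 4*25²))*(61 - 1*(-52)) = (31/(-7 + 4*625))*(61 + 52) = (31/(-7 + 2500))*113 = (31/2493)*113 = 3503/2493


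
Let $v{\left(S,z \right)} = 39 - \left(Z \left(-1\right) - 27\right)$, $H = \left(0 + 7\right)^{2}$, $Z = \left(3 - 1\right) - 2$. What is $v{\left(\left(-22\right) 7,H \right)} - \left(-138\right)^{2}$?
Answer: $-18978$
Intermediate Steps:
$Z = 0$ ($Z = \left(3 - 1\right) - 2 = 2 - 2 = 0$)
$H = 49$ ($H = 7^{2} = 49$)
$v{\left(S,z \right)} = 66$ ($v{\left(S,z \right)} = 39 - \left(0 \left(-1\right) - 27\right) = 39 - \left(0 - 27\right) = 39 - -27 = 39 + 27 = 66$)
$v{\left(\left(-22\right) 7,H \right)} - \left(-138\right)^{2} = 66 - \left(-138\right)^{2} = 66 - 19044 = -18978$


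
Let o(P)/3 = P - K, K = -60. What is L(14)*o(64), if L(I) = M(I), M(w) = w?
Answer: 5208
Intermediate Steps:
o(P) = 180 + 3*P (o(P) = 3*(P - 1*(-60)) = 3*(P + 60) = 3*(60 + P) = 180 + 3*P)
L(I) = I
L(14)*o(64) = 14*(180 + 3*64) = 14*(180 + 192) = 14*372 = 5208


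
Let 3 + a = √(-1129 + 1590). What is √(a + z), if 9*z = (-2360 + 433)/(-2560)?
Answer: √(-671930 + 230400*√461)/480 ≈ 4.3075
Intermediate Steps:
a = -3 + √461 (a = -3 + √(-1129 + 1590) = -3 + √461 ≈ 18.471)
z = 1927/23040 (z = ((-2360 + 433)/(-2560))/9 = (-1927*(-1/2560))/9 = (⅑)*(1927/2560) = 1927/23040 ≈ 0.083637)
√(a + z) = √((-3 + √461) + 1927/23040) = √(-67193/23040 + √461)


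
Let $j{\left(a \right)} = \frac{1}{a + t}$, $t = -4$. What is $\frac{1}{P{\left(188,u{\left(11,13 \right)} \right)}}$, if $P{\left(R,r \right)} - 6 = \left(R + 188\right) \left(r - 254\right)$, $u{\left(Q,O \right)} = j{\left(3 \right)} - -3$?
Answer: $- \frac{1}{94746} \approx -1.0555 \cdot 10^{-5}$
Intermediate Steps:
$j{\left(a \right)} = \frac{1}{-4 + a}$ ($j{\left(a \right)} = \frac{1}{a - 4} = \frac{1}{-4 + a}$)
$u{\left(Q,O \right)} = 2$ ($u{\left(Q,O \right)} = \frac{1}{-4 + 3} - -3 = \frac{1}{-1} + 3 = -1 + 3 = 2$)
$P{\left(R,r \right)} = 6 + \left(-254 + r\right) \left(188 + R\right)$ ($P{\left(R,r \right)} = 6 + \left(R + 188\right) \left(r - 254\right) = 6 + \left(188 + R\right) \left(-254 + r\right) = 6 + \left(-254 + r\right) \left(188 + R\right)$)
$\frac{1}{P{\left(188,u{\left(11,13 \right)} \right)}} = \frac{1}{-47746 - 47752 + 188 \cdot 2 + 188 \cdot 2} = \frac{1}{-47746 - 47752 + 376 + 376} = \frac{1}{-94746} = - \frac{1}{94746}$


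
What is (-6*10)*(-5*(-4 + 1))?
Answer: -900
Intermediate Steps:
(-6*10)*(-5*(-4 + 1)) = -(-300)*(-3) = -60*15 = -900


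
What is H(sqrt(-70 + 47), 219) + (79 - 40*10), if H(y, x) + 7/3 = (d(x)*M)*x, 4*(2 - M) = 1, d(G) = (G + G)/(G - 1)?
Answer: 584261/1308 ≈ 446.68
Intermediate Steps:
d(G) = 2*G/(-1 + G) (d(G) = (2*G)/(-1 + G) = 2*G/(-1 + G))
M = 7/4 (M = 2 - 1/4*1 = 2 - 1/4 = 7/4 ≈ 1.7500)
H(y, x) = -7/3 + 7*x**2/(2*(-1 + x)) (H(y, x) = -7/3 + ((2*x/(-1 + x))*(7/4))*x = -7/3 + (7*x/(2*(-1 + x)))*x = -7/3 + 7*x**2/(2*(-1 + x)))
H(sqrt(-70 + 47), 219) + (79 - 40*10) = 7*(2 - 2*219 + 3*219**2)/(6*(-1 + 219)) + (79 - 40*10) = (7/6)*(2 - 438 + 3*47961)/218 + (79 - 400) = (7/6)*(1/218)*(2 - 438 + 143883) - 321 = (7/6)*(1/218)*143447 - 321 = 1004129/1308 - 321 = 584261/1308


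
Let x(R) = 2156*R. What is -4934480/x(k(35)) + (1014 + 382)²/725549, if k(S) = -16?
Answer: 20724053331/142207604 ≈ 145.73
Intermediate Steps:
-4934480/x(k(35)) + (1014 + 382)²/725549 = -4934480/(2156*(-16)) + (1014 + 382)²/725549 = -4934480/(-34496) + 1396²*(1/725549) = -4934480*(-1/34496) + 1948816*(1/725549) = 308405/2156 + 1948816/725549 = 20724053331/142207604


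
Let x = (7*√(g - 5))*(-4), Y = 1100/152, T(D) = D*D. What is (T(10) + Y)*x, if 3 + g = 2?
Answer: -57050*I*√6/19 ≈ -7354.9*I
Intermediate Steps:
g = -1 (g = -3 + 2 = -1)
T(D) = D²
Y = 275/38 (Y = 1100*(1/152) = 275/38 ≈ 7.2368)
x = -28*I*√6 (x = (7*√(-1 - 5))*(-4) = (7*√(-6))*(-4) = (7*(I*√6))*(-4) = (7*I*√6)*(-4) = -28*I*√6 ≈ -68.586*I)
(T(10) + Y)*x = (10² + 275/38)*(-28*I*√6) = (100 + 275/38)*(-28*I*√6) = 4075*(-28*I*√6)/38 = -57050*I*√6/19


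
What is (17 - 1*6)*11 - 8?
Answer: 113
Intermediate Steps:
(17 - 1*6)*11 - 8 = (17 - 6)*11 - 8 = 11*11 - 8 = 121 - 8 = 113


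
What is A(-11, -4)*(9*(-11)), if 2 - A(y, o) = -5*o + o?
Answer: 1386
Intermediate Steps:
A(y, o) = 2 + 4*o (A(y, o) = 2 - (-5*o + o) = 2 - (-4)*o = 2 + 4*o)
A(-11, -4)*(9*(-11)) = (2 + 4*(-4))*(9*(-11)) = (2 - 16)*(-99) = -14*(-99) = 1386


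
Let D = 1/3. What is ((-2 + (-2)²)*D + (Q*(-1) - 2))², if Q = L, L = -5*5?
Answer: 5041/9 ≈ 560.11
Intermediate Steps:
D = ⅓ ≈ 0.33333
L = -25
Q = -25
((-2 + (-2)²)*D + (Q*(-1) - 2))² = ((-2 + (-2)²)*(⅓) + (-25*(-1) - 2))² = ((-2 + 4)*(⅓) + (25 - 2))² = (2*(⅓) + 23)² = (⅔ + 23)² = (71/3)² = 5041/9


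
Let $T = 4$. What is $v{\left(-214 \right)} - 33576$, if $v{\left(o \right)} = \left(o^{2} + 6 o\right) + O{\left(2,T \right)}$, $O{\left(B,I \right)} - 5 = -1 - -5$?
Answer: $10945$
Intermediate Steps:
$O{\left(B,I \right)} = 9$ ($O{\left(B,I \right)} = 5 - -4 = 5 + \left(-1 + 5\right) = 5 + 4 = 9$)
$v{\left(o \right)} = 9 + o^{2} + 6 o$ ($v{\left(o \right)} = \left(o^{2} + 6 o\right) + 9 = 9 + o^{2} + 6 o$)
$v{\left(-214 \right)} - 33576 = \left(9 + \left(-214\right)^{2} + 6 \left(-214\right)\right) - 33576 = \left(9 + 45796 - 1284\right) - 33576 = 44521 - 33576 = 10945$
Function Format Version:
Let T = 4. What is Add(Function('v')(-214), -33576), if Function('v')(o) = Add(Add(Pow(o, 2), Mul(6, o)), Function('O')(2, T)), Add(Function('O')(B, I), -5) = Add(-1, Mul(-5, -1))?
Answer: 10945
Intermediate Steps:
Function('O')(B, I) = 9 (Function('O')(B, I) = Add(5, Add(-1, Mul(-5, -1))) = Add(5, Add(-1, 5)) = Add(5, 4) = 9)
Function('v')(o) = Add(9, Pow(o, 2), Mul(6, o)) (Function('v')(o) = Add(Add(Pow(o, 2), Mul(6, o)), 9) = Add(9, Pow(o, 2), Mul(6, o)))
Add(Function('v')(-214), -33576) = Add(Add(9, Pow(-214, 2), Mul(6, -214)), -33576) = Add(Add(9, 45796, -1284), -33576) = Add(44521, -33576) = 10945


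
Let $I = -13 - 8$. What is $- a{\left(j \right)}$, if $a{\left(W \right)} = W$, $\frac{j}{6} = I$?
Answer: $126$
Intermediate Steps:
$I = -21$
$j = -126$ ($j = 6 \left(-21\right) = -126$)
$- a{\left(j \right)} = \left(-1\right) \left(-126\right) = 126$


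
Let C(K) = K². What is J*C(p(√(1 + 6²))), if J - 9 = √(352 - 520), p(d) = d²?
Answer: 12321 + 2738*I*√42 ≈ 12321.0 + 17744.0*I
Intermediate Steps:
J = 9 + 2*I*√42 (J = 9 + √(352 - 520) = 9 + √(-168) = 9 + 2*I*√42 ≈ 9.0 + 12.961*I)
J*C(p(√(1 + 6²))) = (9 + 2*I*√42)*((√(1 + 6²))²)² = (9 + 2*I*√42)*((√(1 + 36))²)² = (9 + 2*I*√42)*((√37)²)² = (9 + 2*I*√42)*37² = (9 + 2*I*√42)*1369 = 12321 + 2738*I*√42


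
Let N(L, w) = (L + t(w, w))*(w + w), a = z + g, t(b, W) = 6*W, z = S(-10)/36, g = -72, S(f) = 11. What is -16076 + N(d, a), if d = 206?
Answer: 1735237/108 ≈ 16067.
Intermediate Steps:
z = 11/36 ≈ 0.30556
a = -2581/36 (a = 11/36 - 72 = -2581/36 ≈ -71.694)
N(L, w) = 2*w*(L + 6*w) (N(L, w) = (L + 6*w)*(w + w) = (L + 6*w)*(2*w) = 2*w*(L + 6*w))
-16076 + N(d, a) = -16076 + 2*(-2581/36)*(206 + 6*(-2581/36)) = -16076 + 2*(-2581/36)*(206 - 2581/6) = -16076 + 2*(-2581/36)*(-1345/6) = -16076 + 3471445/108 = 1735237/108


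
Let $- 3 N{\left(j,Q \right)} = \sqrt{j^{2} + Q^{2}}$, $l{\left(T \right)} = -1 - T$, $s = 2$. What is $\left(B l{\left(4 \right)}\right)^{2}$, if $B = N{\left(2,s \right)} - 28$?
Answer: $\frac{176600}{9} + \frac{2800 \sqrt{2}}{3} \approx 20942.0$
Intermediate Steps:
$N{\left(j,Q \right)} = - \frac{\sqrt{Q^{2} + j^{2}}}{3}$ ($N{\left(j,Q \right)} = - \frac{\sqrt{j^{2} + Q^{2}}}{3} = - \frac{\sqrt{Q^{2} + j^{2}}}{3}$)
$B = -28 - \frac{2 \sqrt{2}}{3}$ ($B = - \frac{\sqrt{2^{2} + 2^{2}}}{3} - 28 = - \frac{\sqrt{4 + 4}}{3} - 28 = - \frac{\sqrt{8}}{3} - 28 = - \frac{2 \sqrt{2}}{3} - 28 = -28 - \frac{2 \sqrt{2}}{3} \approx -28.943$)
$\left(B l{\left(4 \right)}\right)^{2} = \left(\left(-28 - \frac{2 \sqrt{2}}{3}\right) \left(-1 - 4\right)\right)^{2} = \left(\left(-28 - \frac{2 \sqrt{2}}{3}\right) \left(-5\right)\right)^{2} = \left(140 + \frac{10 \sqrt{2}}{3}\right)^{2}$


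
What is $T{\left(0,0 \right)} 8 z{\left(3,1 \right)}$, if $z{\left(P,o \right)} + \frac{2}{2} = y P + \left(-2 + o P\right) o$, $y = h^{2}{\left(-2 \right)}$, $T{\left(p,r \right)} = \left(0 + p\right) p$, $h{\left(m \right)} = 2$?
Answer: $0$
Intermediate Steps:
$T{\left(p,r \right)} = p^{2}$ ($T{\left(p,r \right)} = p p = p^{2}$)
$y = 4$ ($y = 2^{2} = 4$)
$z{\left(P,o \right)} = -1 + 4 P + o \left(-2 + P o\right)$ ($z{\left(P,o \right)} = -1 + \left(4 P + \left(-2 + o P\right) o\right) = -1 + \left(4 P + \left(-2 + P o\right) o\right) = -1 + \left(4 P + o \left(-2 + P o\right)\right) = -1 + 4 P + o \left(-2 + P o\right)$)
$T{\left(0,0 \right)} 8 z{\left(3,1 \right)} = 0^{2} \cdot 8 \left(-1 - 2 + 4 \cdot 3 + 3 \cdot 1^{2}\right) = 0 \cdot 8 \left(-1 - 2 + 12 + 3 \cdot 1\right) = 0 \left(-1 - 2 + 12 + 3\right) = 0 \cdot 12 = 0$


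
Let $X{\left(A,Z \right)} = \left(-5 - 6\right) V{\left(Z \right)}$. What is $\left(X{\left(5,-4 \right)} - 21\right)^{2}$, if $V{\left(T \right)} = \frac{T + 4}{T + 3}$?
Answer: $441$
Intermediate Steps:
$V{\left(T \right)} = \frac{4 + T}{3 + T}$
$X{\left(A,Z \right)} = - \frac{11 \left(4 + Z\right)}{3 + Z}$ ($X{\left(A,Z \right)} = \left(-5 - 6\right) \frac{4 + Z}{3 + Z} = - 11 \frac{4 + Z}{3 + Z} = - \frac{11 \left(4 + Z\right)}{3 + Z}$)
$\left(X{\left(5,-4 \right)} - 21\right)^{2} = \left(\frac{11 \left(-4 - -4\right)}{3 - 4} - 21\right)^{2} = \left(\frac{11 \left(-4 + 4\right)}{-1} - 21\right)^{2} = \left(11 \left(-1\right) 0 - 21\right)^{2} = \left(0 - 21\right)^{2} = \left(-21\right)^{2} = 441$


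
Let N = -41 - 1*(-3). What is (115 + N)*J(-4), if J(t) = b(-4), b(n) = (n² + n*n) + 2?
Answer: 2618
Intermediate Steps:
N = -38 (N = -41 + 3 = -38)
b(n) = 2 + 2*n² (b(n) = (n² + n²) + 2 = 2*n² + 2 = 2 + 2*n²)
J(t) = 34 (J(t) = 2 + 2*(-4)² = 2 + 2*16 = 2 + 32 = 34)
(115 + N)*J(-4) = (115 - 38)*34 = 77*34 = 2618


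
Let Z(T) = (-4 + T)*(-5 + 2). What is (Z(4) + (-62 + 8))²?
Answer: 2916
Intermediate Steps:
Z(T) = 12 - 3*T (Z(T) = (-4 + T)*(-3) = 12 - 3*T)
(Z(4) + (-62 + 8))² = ((12 - 3*4) + (-62 + 8))² = ((12 - 12) - 54)² = (0 - 54)² = (-54)² = 2916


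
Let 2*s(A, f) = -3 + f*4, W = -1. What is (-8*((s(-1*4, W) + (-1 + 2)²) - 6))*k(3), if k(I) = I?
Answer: 204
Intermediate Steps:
s(A, f) = -3/2 + 2*f (s(A, f) = (-3 + f*4)/2 = (-3 + 4*f)/2 = -3/2 + 2*f)
(-8*((s(-1*4, W) + (-1 + 2)²) - 6))*k(3) = -8*(((-3/2 + 2*(-1)) + (-1 + 2)²) - 6)*3 = -8*(((-3/2 - 2) + 1²) - 6)*3 = -8*((-7/2 + 1) - 6)*3 = -8*(-5/2 - 6)*3 = -8*(-17/2)*3 = 68*3 = 204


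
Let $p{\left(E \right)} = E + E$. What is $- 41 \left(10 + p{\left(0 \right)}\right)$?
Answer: $-410$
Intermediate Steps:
$p{\left(E \right)} = 2 E$
$- 41 \left(10 + p{\left(0 \right)}\right) = - 41 \left(10 + 2 \cdot 0\right) = - 41 \left(10 + 0\right) = \left(-41\right) 10 = -410$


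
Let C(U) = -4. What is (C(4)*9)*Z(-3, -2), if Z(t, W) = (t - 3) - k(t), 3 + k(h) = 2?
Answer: 180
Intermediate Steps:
k(h) = -1 (k(h) = -3 + 2 = -1)
Z(t, W) = -2 + t (Z(t, W) = (t - 3) - 1*(-1) = (-3 + t) + 1 = -2 + t)
(C(4)*9)*Z(-3, -2) = (-4*9)*(-2 - 3) = -36*(-5) = 180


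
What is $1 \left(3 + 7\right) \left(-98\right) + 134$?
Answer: $-846$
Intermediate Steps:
$1 \left(3 + 7\right) \left(-98\right) + 134 = 1 \cdot 10 \left(-98\right) + 134 = 10 \left(-98\right) + 134 = -980 + 134 = -846$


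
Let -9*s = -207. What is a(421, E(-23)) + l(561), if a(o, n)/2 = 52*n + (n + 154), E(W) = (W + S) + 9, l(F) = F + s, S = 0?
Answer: -592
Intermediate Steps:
s = 23 (s = -1/9*(-207) = 23)
l(F) = 23 + F (l(F) = F + 23 = 23 + F)
E(W) = 9 + W (E(W) = (W + 0) + 9 = W + 9 = 9 + W)
a(o, n) = 308 + 106*n (a(o, n) = 2*(52*n + (n + 154)) = 2*(52*n + (154 + n)) = 2*(154 + 53*n) = 308 + 106*n)
a(421, E(-23)) + l(561) = (308 + 106*(9 - 23)) + (23 + 561) = (308 + 106*(-14)) + 584 = (308 - 1484) + 584 = -1176 + 584 = -592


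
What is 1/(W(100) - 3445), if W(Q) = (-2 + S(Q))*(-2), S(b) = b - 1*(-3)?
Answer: -1/3647 ≈ -0.00027420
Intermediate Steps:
S(b) = 3 + b (S(b) = b + 3 = 3 + b)
W(Q) = -2 - 2*Q (W(Q) = (-2 + (3 + Q))*(-2) = (1 + Q)*(-2) = -2 - 2*Q)
1/(W(100) - 3445) = 1/((-2 - 2*100) - 3445) = 1/((-2 - 200) - 3445) = 1/(-202 - 3445) = 1/(-3647) = -1/3647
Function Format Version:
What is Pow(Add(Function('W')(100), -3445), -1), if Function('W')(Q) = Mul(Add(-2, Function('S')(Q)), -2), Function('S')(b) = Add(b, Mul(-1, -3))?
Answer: Rational(-1, 3647) ≈ -0.00027420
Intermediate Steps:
Function('S')(b) = Add(3, b) (Function('S')(b) = Add(b, 3) = Add(3, b))
Function('W')(Q) = Add(-2, Mul(-2, Q)) (Function('W')(Q) = Mul(Add(-2, Add(3, Q)), -2) = Mul(Add(1, Q), -2) = Add(-2, Mul(-2, Q)))
Pow(Add(Function('W')(100), -3445), -1) = Pow(Add(Add(-2, Mul(-2, 100)), -3445), -1) = Pow(Add(Add(-2, -200), -3445), -1) = Pow(Add(-202, -3445), -1) = Pow(-3647, -1) = Rational(-1, 3647)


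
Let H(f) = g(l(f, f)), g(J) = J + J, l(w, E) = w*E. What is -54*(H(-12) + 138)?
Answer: -23004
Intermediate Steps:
l(w, E) = E*w
g(J) = 2*J
H(f) = 2*f**2 (H(f) = 2*(f*f) = 2*f**2)
-54*(H(-12) + 138) = -54*(2*(-12)**2 + 138) = -54*(2*144 + 138) = -54*(288 + 138) = -54*426 = -23004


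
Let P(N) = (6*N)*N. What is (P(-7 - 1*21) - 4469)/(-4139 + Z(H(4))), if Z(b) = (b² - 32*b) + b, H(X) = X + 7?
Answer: -235/4359 ≈ -0.053911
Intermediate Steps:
H(X) = 7 + X
Z(b) = b² - 31*b
P(N) = 6*N²
(P(-7 - 1*21) - 4469)/(-4139 + Z(H(4))) = (6*(-7 - 1*21)² - 4469)/(-4139 + (7 + 4)*(-31 + (7 + 4))) = (6*(-7 - 21)² - 4469)/(-4139 + 11*(-31 + 11)) = (6*(-28)² - 4469)/(-4139 + 11*(-20)) = (6*784 - 4469)/(-4139 - 220) = (4704 - 4469)/(-4359) = 235*(-1/4359) = -235/4359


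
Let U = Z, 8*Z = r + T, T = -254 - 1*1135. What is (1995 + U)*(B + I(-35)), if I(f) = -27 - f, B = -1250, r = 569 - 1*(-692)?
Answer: -2457918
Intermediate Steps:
r = 1261 (r = 569 + 692 = 1261)
T = -1389 (T = -254 - 1135 = -1389)
Z = -16 (Z = (1261 - 1389)/8 = (1/8)*(-128) = -16)
U = -16
(1995 + U)*(B + I(-35)) = (1995 - 16)*(-1250 + (-27 - 1*(-35))) = 1979*(-1250 + (-27 + 35)) = 1979*(-1250 + 8) = 1979*(-1242) = -2457918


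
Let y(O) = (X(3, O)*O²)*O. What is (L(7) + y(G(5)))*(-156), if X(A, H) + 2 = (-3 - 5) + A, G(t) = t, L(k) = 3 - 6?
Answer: 136968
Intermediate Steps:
L(k) = -3
X(A, H) = -10 + A (X(A, H) = -2 + ((-3 - 5) + A) = -2 + (-8 + A) = -10 + A)
y(O) = -7*O³ (y(O) = ((-10 + 3)*O²)*O = (-7*O²)*O = -7*O³)
(L(7) + y(G(5)))*(-156) = (-3 - 7*5³)*(-156) = (-3 - 7*125)*(-156) = (-3 - 875)*(-156) = -878*(-156) = 136968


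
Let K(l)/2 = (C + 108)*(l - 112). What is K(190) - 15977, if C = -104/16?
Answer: -143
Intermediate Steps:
C = -13/2 (C = -104*1/16 = -13/2 ≈ -6.5000)
K(l) = -22736 + 203*l (K(l) = 2*((-13/2 + 108)*(l - 112)) = 2*(203*(-112 + l)/2) = 2*(-11368 + 203*l/2) = -22736 + 203*l)
K(190) - 15977 = (-22736 + 203*190) - 15977 = (-22736 + 38570) - 15977 = 15834 - 15977 = -143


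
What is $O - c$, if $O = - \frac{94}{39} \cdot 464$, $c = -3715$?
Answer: $\frac{101269}{39} \approx 2596.6$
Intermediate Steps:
$O = - \frac{43616}{39}$ ($O = \left(-94\right) \frac{1}{39} \cdot 464 = \left(- \frac{94}{39}\right) 464 = - \frac{43616}{39} \approx -1118.4$)
$O - c = - \frac{43616}{39} - -3715 = - \frac{43616}{39} + 3715 = \frac{101269}{39}$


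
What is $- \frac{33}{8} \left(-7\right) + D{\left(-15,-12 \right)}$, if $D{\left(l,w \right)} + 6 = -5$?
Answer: $\frac{143}{8} \approx 17.875$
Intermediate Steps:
$D{\left(l,w \right)} = -11$ ($D{\left(l,w \right)} = -6 - 5 = -11$)
$- \frac{33}{8} \left(-7\right) + D{\left(-15,-12 \right)} = - \frac{33}{8} \left(-7\right) - 11 = \left(-33\right) \frac{1}{8} \left(-7\right) - 11 = \left(- \frac{33}{8}\right) \left(-7\right) - 11 = \frac{231}{8} - 11 = \frac{143}{8}$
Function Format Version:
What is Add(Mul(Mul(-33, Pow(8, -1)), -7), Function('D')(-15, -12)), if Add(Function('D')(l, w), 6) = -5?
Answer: Rational(143, 8) ≈ 17.875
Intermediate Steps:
Function('D')(l, w) = -11 (Function('D')(l, w) = Add(-6, -5) = -11)
Add(Mul(Mul(-33, Pow(8, -1)), -7), Function('D')(-15, -12)) = Add(Mul(Mul(-33, Pow(8, -1)), -7), -11) = Add(Mul(Mul(-33, Rational(1, 8)), -7), -11) = Add(Mul(Rational(-33, 8), -7), -11) = Add(Rational(231, 8), -11) = Rational(143, 8)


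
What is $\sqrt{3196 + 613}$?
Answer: $\sqrt{3809} \approx 61.717$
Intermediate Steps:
$\sqrt{3196 + 613} = \sqrt{3809}$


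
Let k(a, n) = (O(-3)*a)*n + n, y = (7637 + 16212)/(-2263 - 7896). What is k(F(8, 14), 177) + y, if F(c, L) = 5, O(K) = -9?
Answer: -79142141/10159 ≈ -7790.3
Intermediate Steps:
y = -23849/10159 (y = 23849/(-10159) = 23849*(-1/10159) = -23849/10159 ≈ -2.3476)
k(a, n) = n - 9*a*n (k(a, n) = (-9*a)*n + n = -9*a*n + n = n - 9*a*n)
k(F(8, 14), 177) + y = 177*(1 - 9*5) - 23849/10159 = 177*(1 - 45) - 23849/10159 = 177*(-44) - 23849/10159 = -7788 - 23849/10159 = -79142141/10159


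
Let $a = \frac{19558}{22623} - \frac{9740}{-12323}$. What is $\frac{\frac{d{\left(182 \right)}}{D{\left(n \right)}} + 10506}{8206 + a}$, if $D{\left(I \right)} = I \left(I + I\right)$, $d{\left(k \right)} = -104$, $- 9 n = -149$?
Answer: $\frac{32511629633823063}{25399681654820014} \approx 1.28$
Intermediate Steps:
$n = \frac{149}{9}$ ($n = \left(- \frac{1}{9}\right) \left(-149\right) = \frac{149}{9} \approx 16.556$)
$a = \frac{461361254}{278783229}$ ($a = 19558 \cdot \frac{1}{22623} - - \frac{9740}{12323} = \frac{19558}{22623} + \frac{9740}{12323} = \frac{461361254}{278783229} \approx 1.6549$)
$D{\left(I \right)} = 2 I^{2}$ ($D{\left(I \right)} = I 2 I = 2 I^{2}$)
$\frac{\frac{d{\left(182 \right)}}{D{\left(n \right)}} + 10506}{8206 + a} = \frac{- \frac{104}{2 \left(\frac{149}{9}\right)^{2}} + 10506}{8206 + \frac{461361254}{278783229}} = \frac{- \frac{104}{2 \cdot \frac{22201}{81}} + 10506}{\frac{2288156538428}{278783229}} = \left(- \frac{104}{\frac{44402}{81}} + 10506\right) \frac{278783229}{2288156538428} = \left(\left(-104\right) \frac{81}{44402} + 10506\right) \frac{278783229}{2288156538428} = \left(- \frac{4212}{22201} + 10506\right) \frac{278783229}{2288156538428} = \frac{233239494}{22201} \cdot \frac{278783229}{2288156538428} = \frac{32511629633823063}{25399681654820014}$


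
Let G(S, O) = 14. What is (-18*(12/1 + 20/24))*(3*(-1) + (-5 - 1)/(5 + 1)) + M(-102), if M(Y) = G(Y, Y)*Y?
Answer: -504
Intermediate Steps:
M(Y) = 14*Y
(-18*(12/1 + 20/24))*(3*(-1) + (-5 - 1)/(5 + 1)) + M(-102) = (-18*(12/1 + 20/24))*(3*(-1) + (-5 - 1)/(5 + 1)) + 14*(-102) = (-18*(12*1 + 20*(1/24)))*(-3 - 6/6) - 1428 = (-18*(12 + ⅚))*(-3 - 6*⅙) - 1428 = (-18*77/6)*(-3 - 1) - 1428 = -231*(-4) - 1428 = 924 - 1428 = -504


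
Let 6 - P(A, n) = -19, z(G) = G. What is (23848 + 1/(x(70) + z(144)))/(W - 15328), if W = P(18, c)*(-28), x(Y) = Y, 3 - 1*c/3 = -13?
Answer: -5103473/3429992 ≈ -1.4879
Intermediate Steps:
c = 48 (c = 9 - 3*(-13) = 9 + 39 = 48)
P(A, n) = 25 (P(A, n) = 6 - 1*(-19) = 6 + 19 = 25)
W = -700 (W = 25*(-28) = -700)
(23848 + 1/(x(70) + z(144)))/(W - 15328) = (23848 + 1/(70 + 144))/(-700 - 15328) = (23848 + 1/214)/(-16028) = (23848 + 1/214)*(-1/16028) = (5103473/214)*(-1/16028) = -5103473/3429992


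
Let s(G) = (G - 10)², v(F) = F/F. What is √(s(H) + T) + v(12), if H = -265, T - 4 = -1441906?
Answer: 1 + I*√1366277 ≈ 1.0 + 1168.9*I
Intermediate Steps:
v(F) = 1
T = -1441902 (T = 4 - 1441906 = -1441902)
s(G) = (-10 + G)²
√(s(H) + T) + v(12) = √((-10 - 265)² - 1441902) + 1 = √((-275)² - 1441902) + 1 = √(75625 - 1441902) + 1 = √(-1366277) + 1 = I*√1366277 + 1 = 1 + I*√1366277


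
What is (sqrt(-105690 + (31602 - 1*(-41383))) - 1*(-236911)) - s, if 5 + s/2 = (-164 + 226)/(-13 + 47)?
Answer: 4027595/17 + I*sqrt(32705) ≈ 2.3692e+5 + 180.85*I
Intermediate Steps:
s = -108/17 (s = -10 + 2*((-164 + 226)/(-13 + 47)) = -10 + 2*(62/34) = -10 + 2*((1/34)*62) = -10 + 2*(31/17) = -10 + 62/17 = -108/17 ≈ -6.3529)
(sqrt(-105690 + (31602 - 1*(-41383))) - 1*(-236911)) - s = (sqrt(-105690 + (31602 - 1*(-41383))) - 1*(-236911)) - 1*(-108/17) = (sqrt(-105690 + (31602 + 41383)) + 236911) + 108/17 = (sqrt(-105690 + 72985) + 236911) + 108/17 = (sqrt(-32705) + 236911) + 108/17 = (I*sqrt(32705) + 236911) + 108/17 = (236911 + I*sqrt(32705)) + 108/17 = 4027595/17 + I*sqrt(32705)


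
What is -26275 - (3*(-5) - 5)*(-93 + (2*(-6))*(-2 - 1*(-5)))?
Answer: -28855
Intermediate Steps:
-26275 - (3*(-5) - 5)*(-93 + (2*(-6))*(-2 - 1*(-5))) = -26275 - (-15 - 5)*(-93 - 12*(-2 + 5)) = -26275 - (-20)*(-93 - 12*3) = -26275 - (-20)*(-93 - 36) = -26275 - (-20)*(-129) = -26275 - 1*2580 = -26275 - 2580 = -28855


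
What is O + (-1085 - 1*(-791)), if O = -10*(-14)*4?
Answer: 266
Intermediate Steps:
O = 560 (O = 140*4 = 560)
O + (-1085 - 1*(-791)) = 560 + (-1085 - 1*(-791)) = 560 + (-1085 + 791) = 560 - 294 = 266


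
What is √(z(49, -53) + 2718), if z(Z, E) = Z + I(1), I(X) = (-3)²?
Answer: 2*√694 ≈ 52.688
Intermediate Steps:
I(X) = 9
z(Z, E) = 9 + Z (z(Z, E) = Z + 9 = 9 + Z)
√(z(49, -53) + 2718) = √((9 + 49) + 2718) = √(58 + 2718) = √2776 = 2*√694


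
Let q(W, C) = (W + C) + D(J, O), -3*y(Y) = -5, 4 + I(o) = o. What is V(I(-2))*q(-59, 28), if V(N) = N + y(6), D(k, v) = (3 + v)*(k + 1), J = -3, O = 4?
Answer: 195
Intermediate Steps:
I(o) = -4 + o
D(k, v) = (1 + k)*(3 + v) (D(k, v) = (3 + v)*(1 + k) = (1 + k)*(3 + v))
y(Y) = 5/3 (y(Y) = -1/3*(-5) = 5/3)
q(W, C) = -14 + C + W (q(W, C) = (W + C) + (3 + 4 + 3*(-3) - 3*4) = (C + W) + (3 + 4 - 9 - 12) = (C + W) - 14 = -14 + C + W)
V(N) = 5/3 + N (V(N) = N + 5/3 = 5/3 + N)
V(I(-2))*q(-59, 28) = (5/3 + (-4 - 2))*(-14 + 28 - 59) = (5/3 - 6)*(-45) = -13/3*(-45) = 195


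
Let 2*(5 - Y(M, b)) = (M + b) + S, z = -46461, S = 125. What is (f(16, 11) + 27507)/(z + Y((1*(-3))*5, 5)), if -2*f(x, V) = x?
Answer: -54998/93027 ≈ -0.59120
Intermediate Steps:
f(x, V) = -x/2
Y(M, b) = -115/2 - M/2 - b/2 (Y(M, b) = 5 - ((M + b) + 125)/2 = 5 - (125 + M + b)/2 = 5 + (-125/2 - M/2 - b/2) = -115/2 - M/2 - b/2)
(f(16, 11) + 27507)/(z + Y((1*(-3))*5, 5)) = (-½*16 + 27507)/(-46461 + (-115/2 - 1*(-3)*5/2 - ½*5)) = (-8 + 27507)/(-46461 + (-115/2 - (-3)*5/2 - 5/2)) = 27499/(-46461 + (-115/2 - ½*(-15) - 5/2)) = 27499/(-46461 + (-115/2 + 15/2 - 5/2)) = 27499/(-46461 - 105/2) = 27499/(-93027/2) = 27499*(-2/93027) = -54998/93027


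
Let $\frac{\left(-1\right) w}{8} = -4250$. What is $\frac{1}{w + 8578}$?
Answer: $\frac{1}{42578} \approx 2.3486 \cdot 10^{-5}$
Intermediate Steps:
$w = 34000$ ($w = \left(-8\right) \left(-4250\right) = 34000$)
$\frac{1}{w + 8578} = \frac{1}{34000 + 8578} = \frac{1}{42578}$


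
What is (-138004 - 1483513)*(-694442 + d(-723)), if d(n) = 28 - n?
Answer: 1124831749247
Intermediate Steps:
(-138004 - 1483513)*(-694442 + d(-723)) = (-138004 - 1483513)*(-694442 + (28 - 1*(-723))) = -1621517*(-694442 + (28 + 723)) = -1621517*(-694442 + 751) = -1621517*(-693691) = 1124831749247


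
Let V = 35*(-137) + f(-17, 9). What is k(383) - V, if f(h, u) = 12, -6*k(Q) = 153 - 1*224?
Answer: 28769/6 ≈ 4794.8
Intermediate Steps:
k(Q) = 71/6 (k(Q) = -(153 - 1*224)/6 = -(153 - 224)/6 = -⅙*(-71) = 71/6)
V = -4783 (V = 35*(-137) + 12 = -4795 + 12 = -4783)
k(383) - V = 71/6 - 1*(-4783) = 71/6 + 4783 = 28769/6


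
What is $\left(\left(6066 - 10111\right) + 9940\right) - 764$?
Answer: $5131$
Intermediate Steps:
$\left(\left(6066 - 10111\right) + 9940\right) - 764 = \left(-4045 + 9940\right) - 764 = 5895 - 764 = 5131$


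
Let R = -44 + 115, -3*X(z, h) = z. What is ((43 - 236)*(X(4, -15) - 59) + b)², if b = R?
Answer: 1235241316/9 ≈ 1.3725e+8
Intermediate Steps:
X(z, h) = -z/3
R = 71
b = 71
((43 - 236)*(X(4, -15) - 59) + b)² = ((43 - 236)*(-⅓*4 - 59) + 71)² = (-193*(-4/3 - 59) + 71)² = (-193*(-181/3) + 71)² = (34933/3 + 71)² = (35146/3)² = 1235241316/9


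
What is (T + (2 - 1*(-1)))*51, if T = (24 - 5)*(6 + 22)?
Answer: 27285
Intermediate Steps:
T = 532 (T = 19*28 = 532)
(T + (2 - 1*(-1)))*51 = (532 + (2 - 1*(-1)))*51 = (532 + (2 + 1))*51 = (532 + 3)*51 = 535*51 = 27285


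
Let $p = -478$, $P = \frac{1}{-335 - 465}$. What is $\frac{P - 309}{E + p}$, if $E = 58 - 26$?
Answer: $\frac{247201}{356800} \approx 0.69283$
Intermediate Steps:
$P = - \frac{1}{800}$ ($P = \frac{1}{-800} = - \frac{1}{800} \approx -0.00125$)
$E = 32$ ($E = 58 - 26 = 32$)
$\frac{P - 309}{E + p} = \frac{- \frac{1}{800} - 309}{32 - 478} = - \frac{247201}{800 \left(-446\right)} = \left(- \frac{247201}{800}\right) \left(- \frac{1}{446}\right) = \frac{247201}{356800}$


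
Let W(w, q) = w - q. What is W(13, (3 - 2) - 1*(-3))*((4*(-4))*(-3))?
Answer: 432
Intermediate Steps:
W(13, (3 - 2) - 1*(-3))*((4*(-4))*(-3)) = (13 - ((3 - 2) - 1*(-3)))*((4*(-4))*(-3)) = (13 - (1 + 3))*(-16*(-3)) = (13 - 1*4)*48 = (13 - 4)*48 = 9*48 = 432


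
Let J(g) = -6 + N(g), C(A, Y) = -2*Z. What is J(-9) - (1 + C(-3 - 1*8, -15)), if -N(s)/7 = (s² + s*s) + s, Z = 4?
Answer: -1070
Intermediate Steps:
N(s) = -14*s² - 7*s (N(s) = -7*((s² + s*s) + s) = -7*((s² + s²) + s) = -7*(2*s² + s) = -7*(s + 2*s²) = -14*s² - 7*s)
C(A, Y) = -8 (C(A, Y) = -2*4 = -8)
J(g) = -6 - 7*g*(1 + 2*g)
J(-9) - (1 + C(-3 - 1*8, -15)) = (-6 - 7*(-9)*(1 + 2*(-9))) - (1 - 8) = (-6 - 7*(-9)*(1 - 18)) - 1*(-7) = (-6 - 7*(-9)*(-17)) + 7 = (-6 - 1071) + 7 = -1077 + 7 = -1070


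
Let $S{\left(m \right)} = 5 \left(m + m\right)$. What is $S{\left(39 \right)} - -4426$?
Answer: $4816$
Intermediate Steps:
$S{\left(m \right)} = 10 m$ ($S{\left(m \right)} = 5 \cdot 2 m = 10 m$)
$S{\left(39 \right)} - -4426 = 10 \cdot 39 - -4426 = 390 + 4426 = 4816$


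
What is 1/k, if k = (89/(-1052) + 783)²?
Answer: 1106704/678361435129 ≈ 1.6314e-6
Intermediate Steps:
k = 678361435129/1106704 (k = (89*(-1/1052) + 783)² = (-89/1052 + 783)² = (823627/1052)² = 678361435129/1106704 ≈ 6.1296e+5)
1/k = 1/(678361435129/1106704) = 1106704/678361435129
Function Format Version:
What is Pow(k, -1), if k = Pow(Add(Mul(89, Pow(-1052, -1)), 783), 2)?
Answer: Rational(1106704, 678361435129) ≈ 1.6314e-6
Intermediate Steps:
k = Rational(678361435129, 1106704) (k = Pow(Add(Mul(89, Rational(-1, 1052)), 783), 2) = Pow(Add(Rational(-89, 1052), 783), 2) = Pow(Rational(823627, 1052), 2) = Rational(678361435129, 1106704) ≈ 6.1296e+5)
Pow(k, -1) = Pow(Rational(678361435129, 1106704), -1) = Rational(1106704, 678361435129)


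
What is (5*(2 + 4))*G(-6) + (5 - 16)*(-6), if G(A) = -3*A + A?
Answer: 426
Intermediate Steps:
G(A) = -2*A
(5*(2 + 4))*G(-6) + (5 - 16)*(-6) = (5*(2 + 4))*(-2*(-6)) + (5 - 16)*(-6) = (5*6)*12 - 11*(-6) = 30*12 + 66 = 360 + 66 = 426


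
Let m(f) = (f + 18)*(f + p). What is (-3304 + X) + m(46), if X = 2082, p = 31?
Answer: 3706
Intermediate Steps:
m(f) = (18 + f)*(31 + f) (m(f) = (f + 18)*(f + 31) = (18 + f)*(31 + f))
(-3304 + X) + m(46) = (-3304 + 2082) + (558 + 46² + 49*46) = -1222 + (558 + 2116 + 2254) = -1222 + 4928 = 3706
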